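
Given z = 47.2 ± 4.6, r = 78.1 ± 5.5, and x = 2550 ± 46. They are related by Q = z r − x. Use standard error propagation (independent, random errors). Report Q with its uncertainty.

Let p = z·r = 3690. δp/p = √((1·δz/z)² + (1·δr/r)²) = √(0.00950 + 0.00496) = 0.120, so δp = 443.
Q = p − x: δQ = √(δp² + δx²) = √(1.96e+05 + 2120) = 446
Q = 1140.

1140 ± 446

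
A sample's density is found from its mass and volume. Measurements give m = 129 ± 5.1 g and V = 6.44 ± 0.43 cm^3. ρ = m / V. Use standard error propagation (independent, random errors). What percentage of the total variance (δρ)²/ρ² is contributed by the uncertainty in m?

26.0%

(δρ/ρ)² = (1·δm/m)² + (-1·δV/V)²
  m term: (1×0.0395)² = 0.00156
  V term: (-1×0.0668)² = 0.00446
Total = 0.00602. Share from m = 0.00156/0.00602 = 0.260.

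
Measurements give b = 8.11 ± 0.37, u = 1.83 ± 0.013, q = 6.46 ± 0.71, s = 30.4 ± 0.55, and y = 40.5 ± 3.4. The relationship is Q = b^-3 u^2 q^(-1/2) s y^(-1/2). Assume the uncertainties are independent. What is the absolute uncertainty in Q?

0.00183

Products/powers → add relative errors in quadrature, weighted by exponent:
  (-3·δb/b)² = (-3×0.0456)² = 0.0187;  (2·δu/u)² = (2×0.00710)² = 0.000202;  (−½·δq/q)² = (-0.5×0.110)² = 0.00302;  (1·δs/s)² = (1×0.0181)² = 0.000327;  (−½·δy/y)² = (-0.5×0.0840)² = 0.00176
δQ/Q = √(0.0240) = 0.155
Q = 0.0118, so δQ = 0.155 × 0.0118 = 0.00183.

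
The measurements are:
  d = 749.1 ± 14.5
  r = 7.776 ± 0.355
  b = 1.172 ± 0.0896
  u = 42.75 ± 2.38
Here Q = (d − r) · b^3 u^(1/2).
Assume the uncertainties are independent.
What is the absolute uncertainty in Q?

1810

Let w = d − r = 741.3. δw = √(δd² + δr²) = √(210 + 0.126) = 14.5, so δw/w = 0.0196.
Q is then a monomial in w, b, u:
δQ/Q = √((δw/w)² + (3·δb/b)² + (½·δu/u)²) = √(0.000383 + 0.0526 + 0.000775) = 0.232
Q = 7803, so δQ = 0.232 × 7803 = 1810.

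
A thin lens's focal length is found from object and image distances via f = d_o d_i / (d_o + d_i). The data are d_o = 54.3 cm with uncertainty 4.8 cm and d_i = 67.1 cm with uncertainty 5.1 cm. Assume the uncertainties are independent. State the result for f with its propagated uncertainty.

∂f/∂d_o = (d_i/(d_o+d_i))² = 0.305;  ∂f/∂d_i = (d_o/(d_o+d_i))² = 0.200
δf = √((∂f/∂d_o · δd_o)² + (∂f/∂d_i · δd_i)²) = √(2.15 + 1.04) = 1.79 cm
f = 30.0 cm.

30.0 ± 1.79 cm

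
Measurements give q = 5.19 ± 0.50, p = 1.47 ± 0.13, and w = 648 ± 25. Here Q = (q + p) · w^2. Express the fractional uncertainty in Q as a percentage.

10.9%

Let u = q + p = 6.66. δu = √(δq² + δp²) = √(0.250 + 0.0169) = 0.517, so δu/u = 0.0776.
Q is then a monomial in u, w:
δQ/Q = √((δu/u)² + (2·δw/w)²) = √(0.00602 + 0.00595) = 0.109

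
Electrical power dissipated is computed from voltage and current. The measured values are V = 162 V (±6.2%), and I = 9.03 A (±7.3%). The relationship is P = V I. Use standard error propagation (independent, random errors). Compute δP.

For a monomial P ∝ V, I, fractional errors add in quadrature:
  (1·δV/V)² = (1×0.0620)² = 0.00384;  (1·δI/I)² = (1×0.0730)² = 0.00533
δP/P = √(0.00917) = 0.0958
P = 1460 W, so δP = 0.0958 × 1460 = 140 W.

140 W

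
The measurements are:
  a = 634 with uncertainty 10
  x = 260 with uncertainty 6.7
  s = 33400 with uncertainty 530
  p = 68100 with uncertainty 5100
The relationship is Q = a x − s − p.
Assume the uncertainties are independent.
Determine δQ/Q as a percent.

11.3%

Let w = a·x = 1.65e+05. δw/w = √((1·δa/a)² + (1·δx/x)²) = √(0.000249 + 0.000664) = 0.0302, so δw = 4980.
Q = w − s − p: δQ = √(δw² + δs² + δp²) = √(2.48e+07 + 2.81e+05 + 2.6e+07) = 7150
Q = 63300, so δQ/Q = 7150/63300 = 0.113.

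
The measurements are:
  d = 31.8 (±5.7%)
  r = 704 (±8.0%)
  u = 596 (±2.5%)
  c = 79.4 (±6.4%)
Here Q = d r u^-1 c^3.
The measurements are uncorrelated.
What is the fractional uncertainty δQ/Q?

0.217

Since Q is a product/quotient, work with relative uncertainties:
  (1·δd/d)² = (1×0.0570)² = 0.00325;  (1·δr/r)² = (1×0.0800)² = 0.00640;  (-1·δu/u)² = (-1×0.0250)² = 0.000625;  (3·δc/c)² = (3×0.0640)² = 0.0369
δQ/Q = √(0.0471) = 0.217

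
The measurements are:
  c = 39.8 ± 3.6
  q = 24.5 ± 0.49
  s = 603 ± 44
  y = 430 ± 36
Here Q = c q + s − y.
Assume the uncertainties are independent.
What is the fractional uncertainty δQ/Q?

0.0930

Let p = c·q = 975. δp/p = √((1·δc/c)² + (1·δq/q)²) = √(0.00818 + 0.000400) = 0.0926, so δp = 90.3.
Q = p + s − y: δQ = √(δp² + δs² + δy²) = √(8160 + 1940 + 1300) = 107
Q = 1150, so δQ/Q = 107/1150 = 0.0930.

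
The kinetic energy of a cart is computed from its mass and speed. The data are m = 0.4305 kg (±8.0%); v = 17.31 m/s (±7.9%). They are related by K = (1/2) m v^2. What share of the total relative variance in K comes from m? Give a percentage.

(δK/K)² = (1·δm/m)² + (2·δv/v)²
  m term: (1×0.0800)² = 0.00640
  v term: (2×0.0790)² = 0.0250
Total = 0.0314. Share from m = 0.00640/0.0314 = 0.204.

20.4%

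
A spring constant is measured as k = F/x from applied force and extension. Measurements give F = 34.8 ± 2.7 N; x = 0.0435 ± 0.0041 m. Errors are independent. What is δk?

97.7 N/m

k is a product of powers, so relative uncertainties combine in quadrature:
  (1·δF/F)² = (1×0.0776)² = 0.00602;  (-1·δx/x)² = (-1×0.0943)² = 0.00888
δk/k = √(0.0149) = 0.122
k = 800 N/m, so δk = 0.122 × 800 = 97.7 N/m.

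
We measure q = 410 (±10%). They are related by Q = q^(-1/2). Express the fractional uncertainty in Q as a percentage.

5.00%

Q ∝ q^(-1/2), so δQ/Q = |−½| · δq/q = 0.5 × 0.100 = 0.0500.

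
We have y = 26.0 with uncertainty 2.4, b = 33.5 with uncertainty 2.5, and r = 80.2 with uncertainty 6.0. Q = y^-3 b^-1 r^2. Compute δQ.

0.00353

Each factor contributes (exponent × relative error)² to (δQ/Q)²:
  (-3·δy/y)² = (-3×0.0923)² = 0.0767;  (-1·δb/b)² = (-1×0.0746)² = 0.00557;  (2·δr/r)² = (2×0.0748)² = 0.0224
δQ/Q = √(0.105) = 0.323
Q = 0.0109, so δQ = 0.323 × 0.0109 = 0.00353.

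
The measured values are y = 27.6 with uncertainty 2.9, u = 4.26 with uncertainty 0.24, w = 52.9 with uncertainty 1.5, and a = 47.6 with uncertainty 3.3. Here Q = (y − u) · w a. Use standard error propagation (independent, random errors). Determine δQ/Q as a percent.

Let h = y − u = 23.3. δh = √(δy² + δu²) = √(8.41 + 0.0576) = 2.91, so δh/h = 0.125.
Q is then a monomial in h, w, a:
δQ/Q = √((δh/h)² + (1·δw/w)² + (1·δa/a)²) = √(0.0155 + 0.000804 + 0.00481) = 0.145

14.5%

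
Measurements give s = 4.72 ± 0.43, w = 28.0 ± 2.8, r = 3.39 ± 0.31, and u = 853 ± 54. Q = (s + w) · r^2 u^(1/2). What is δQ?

2250

Let h = s + w = 32.7. δh = √(δs² + δw²) = √(0.185 + 7.84) = 2.83, so δh/h = 0.0866.
Q is then a monomial in h, r, u:
δQ/Q = √((δh/h)² + (2·δr/r)² + (½·δu/u)²) = √(0.00750 + 0.0334 + 0.00100) = 0.205
Q = 11000, so δQ = 0.205 × 11000 = 2250.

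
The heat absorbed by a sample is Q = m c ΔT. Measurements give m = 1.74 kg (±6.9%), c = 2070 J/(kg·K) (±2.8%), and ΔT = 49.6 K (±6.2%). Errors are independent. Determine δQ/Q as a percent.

9.69%

For a monomial Q ∝ m, c, ΔT, fractional errors add in quadrature:
  (1·δm/m)² = (1×0.0690)² = 0.00476;  (1·δc/c)² = (1×0.0280)² = 0.000784;  (1·δΔT/ΔT)² = (1×0.0620)² = 0.00384
δQ/Q = √(0.00939) = 0.0969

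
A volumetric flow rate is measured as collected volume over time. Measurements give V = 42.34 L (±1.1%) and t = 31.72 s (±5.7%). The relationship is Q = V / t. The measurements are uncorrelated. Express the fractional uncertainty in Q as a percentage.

5.81%

Relative error in a monomial: (δQ/Q)² = Σ (nᵢ · δxᵢ/xᵢ)².
  (1·δV/V)² = (1×0.0110)² = 0.000121;  (-1·δt/t)² = (-1×0.0570)² = 0.00325
δQ/Q = √(0.00337) = 0.0581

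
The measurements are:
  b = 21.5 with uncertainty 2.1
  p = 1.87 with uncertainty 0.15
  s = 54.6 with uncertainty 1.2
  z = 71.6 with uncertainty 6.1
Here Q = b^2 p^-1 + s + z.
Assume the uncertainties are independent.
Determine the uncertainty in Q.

52.6

Let w = b^2·p^-1 = 247. δw/w = √((2·δb/b)² + (-1·δp/p)²) = √(0.0382 + 0.00643) = 0.211, so δw = 52.2.
Q = w + s + z: δQ = √(δw² + δs² + δz²) = √(2720 + 1.44 + 37.2) = 52.6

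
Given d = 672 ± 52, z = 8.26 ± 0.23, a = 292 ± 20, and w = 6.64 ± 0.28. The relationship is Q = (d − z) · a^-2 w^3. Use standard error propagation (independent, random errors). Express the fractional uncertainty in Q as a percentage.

20.2%

Let u = d − z = 664. δu = √(δd² + δz²) = √(2700 + 0.0529) = 52.0, so δu/u = 0.0783.
Q is then a monomial in u, a, w:
δQ/Q = √((δu/u)² + (-2·δa/a)² + (3·δw/w)²) = √(0.00614 + 0.0188 + 0.0160) = 0.202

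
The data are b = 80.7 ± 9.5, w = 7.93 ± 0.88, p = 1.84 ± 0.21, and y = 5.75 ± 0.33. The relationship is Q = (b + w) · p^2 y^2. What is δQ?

2750

Let u = b + w = 88.6. δu = √(δb² + δw²) = √(90.2 + 0.774) = 9.54, so δu/u = 0.108.
Q is then a monomial in u, p, y:
δQ/Q = √((δu/u)² + (2·δp/p)² + (2·δy/y)²) = √(0.0116 + 0.0521 + 0.0132) = 0.277
Q = 9920, so δQ = 0.277 × 9920 = 2750.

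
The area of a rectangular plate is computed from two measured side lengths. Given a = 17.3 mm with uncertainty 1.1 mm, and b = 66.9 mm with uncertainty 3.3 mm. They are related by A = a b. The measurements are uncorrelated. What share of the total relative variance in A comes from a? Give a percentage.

62.4%

(δA/A)² = (1·δa/a)² + (1·δb/b)²
  a term: (1×0.0636)² = 0.00404
  b term: (1×0.0493)² = 0.00243
Total = 0.00648. Share from a = 0.00404/0.00648 = 0.624.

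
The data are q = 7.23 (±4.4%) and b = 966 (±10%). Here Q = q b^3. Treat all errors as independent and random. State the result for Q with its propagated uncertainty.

(6.52 ± 1.98) × 10^9

For a monomial Q ∝ q, b^3, fractional errors add in quadrature:
  (1·δq/q)² = (1×0.0440)² = 0.00194;  (3·δb/b)² = (3×0.100)² = 0.0900
δQ/Q = √(0.0919) = 0.303
Q = 6.52e+09, so δQ = 0.303 × 6.52e+09 = 1.98e+09.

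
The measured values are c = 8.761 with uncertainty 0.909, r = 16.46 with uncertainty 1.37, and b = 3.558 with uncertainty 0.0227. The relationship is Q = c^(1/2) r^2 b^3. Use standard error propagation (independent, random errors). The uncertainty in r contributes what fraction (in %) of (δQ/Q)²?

90.1%

(δQ/Q)² = (½·δc/c)² + (2·δr/r)² + (3·δb/b)²
  c term: (0.5×0.104)² = 0.00269
  r term: (2×0.0832)² = 0.0277
  b term: (3×0.00638)² = 0.000366
Total = 0.0308. Share from r = 0.0277/0.0308 = 0.901.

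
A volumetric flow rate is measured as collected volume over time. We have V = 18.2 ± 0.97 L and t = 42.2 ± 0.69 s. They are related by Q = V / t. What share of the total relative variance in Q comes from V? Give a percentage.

(δQ/Q)² = (1·δV/V)² + (-1·δt/t)²
  V term: (1×0.0533)² = 0.00284
  t term: (-1×0.0164)² = 0.000267
Total = 0.00311. Share from V = 0.00284/0.00311 = 0.914.

91.4%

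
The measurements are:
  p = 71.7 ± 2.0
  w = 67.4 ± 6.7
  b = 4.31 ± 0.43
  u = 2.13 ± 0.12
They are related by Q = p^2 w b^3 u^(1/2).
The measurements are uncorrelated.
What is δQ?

Q is a product of powers, so relative uncertainties combine in quadrature:
  (2·δp/p)² = (2×0.0279)² = 0.00311;  (1·δw/w)² = (1×0.0994)² = 0.00988;  (3·δb/b)² = (3×0.0998)² = 0.0896;  (½·δu/u)² = (0.5×0.0563)² = 0.000793
δQ/Q = √(0.103) = 0.322
Q = 4.05e+07, so δQ = 0.322 × 4.05e+07 = 1.3e+07.

1.3e+07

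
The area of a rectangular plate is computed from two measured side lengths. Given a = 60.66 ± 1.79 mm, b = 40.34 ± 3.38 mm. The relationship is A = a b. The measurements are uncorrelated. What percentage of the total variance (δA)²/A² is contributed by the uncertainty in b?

(δA/A)² = (1·δa/a)² + (1·δb/b)²
  a term: (1×0.0295)² = 0.000871
  b term: (1×0.0838)² = 0.00702
Total = 0.00789. Share from b = 0.00702/0.00789 = 0.890.

89.0%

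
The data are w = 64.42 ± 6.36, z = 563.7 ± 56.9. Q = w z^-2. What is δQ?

4.56e-05

Each factor contributes (exponent × relative error)² to (δQ/Q)²:
  (1·δw/w)² = (1×0.0987)² = 0.00975;  (-2·δz/z)² = (-2×0.101)² = 0.0408
δQ/Q = √(0.0505) = 0.225
Q = 0.0002027, so δQ = 0.225 × 0.0002027 = 4.56e-05.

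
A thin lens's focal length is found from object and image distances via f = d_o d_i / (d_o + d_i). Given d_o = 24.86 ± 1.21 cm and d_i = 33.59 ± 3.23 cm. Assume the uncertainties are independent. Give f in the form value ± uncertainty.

∂f/∂d_o = (d_i/(d_o+d_i))² = 0.330;  ∂f/∂d_i = (d_o/(d_o+d_i))² = 0.181
δf = √((∂f/∂d_o · δd_o)² + (∂f/∂d_i · δd_i)²) = √(0.160 + 0.341) = 0.708 cm
f = 14.29 cm.

14.29 ± 0.708 cm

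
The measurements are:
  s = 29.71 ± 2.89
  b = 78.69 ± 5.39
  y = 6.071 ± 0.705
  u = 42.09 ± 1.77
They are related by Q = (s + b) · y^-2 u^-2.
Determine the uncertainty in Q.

0.000421

Let w = s + b = 108.4. δw = √(δs² + δb²) = √(8.35 + 29.1) = 6.12, so δw/w = 0.0564.
Q is then a monomial in w, y, u:
δQ/Q = √((δw/w)² + (-2·δy/y)² + (-2·δu/u)²) = √(0.00318 + 0.0539 + 0.00707) = 0.253
Q = 0.001660, so δQ = 0.253 × 0.001660 = 0.000421.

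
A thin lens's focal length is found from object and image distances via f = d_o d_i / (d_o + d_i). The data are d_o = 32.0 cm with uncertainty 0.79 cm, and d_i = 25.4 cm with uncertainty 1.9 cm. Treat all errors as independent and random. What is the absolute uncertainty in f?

0.610 cm

∂f/∂d_o = (d_i/(d_o+d_i))² = 0.196;  ∂f/∂d_i = (d_o/(d_o+d_i))² = 0.311
δf = √((∂f/∂d_o · δd_o)² + (∂f/∂d_i · δd_i)²) = √(0.0239 + 0.349) = 0.610 cm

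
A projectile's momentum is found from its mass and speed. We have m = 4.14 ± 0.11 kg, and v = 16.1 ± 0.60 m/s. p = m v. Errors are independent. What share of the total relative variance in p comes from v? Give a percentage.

(δp/p)² = (1·δm/m)² + (1·δv/v)²
  m term: (1×0.0266)² = 0.000706
  v term: (1×0.0373)² = 0.00139
Total = 0.00209. Share from v = 0.00139/0.00209 = 0.663.

66.3%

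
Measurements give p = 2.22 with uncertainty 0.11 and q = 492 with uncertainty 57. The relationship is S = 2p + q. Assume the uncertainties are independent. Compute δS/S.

0.115

Sums and differences: (δS)² = Σ (cᵢ δxᵢ)².
  (2·δp)² = 0.0484;  (δq)² = 3250
δS = √(3250) = 57.0
S = 496, so δS/S = 57.0/496 = 0.115.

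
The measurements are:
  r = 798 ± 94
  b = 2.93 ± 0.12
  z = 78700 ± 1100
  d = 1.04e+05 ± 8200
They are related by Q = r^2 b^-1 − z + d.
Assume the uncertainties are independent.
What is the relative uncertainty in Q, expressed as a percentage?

Let p = r^2·b^-1 = 2.17e+05. δp/p = √((2·δr/r)² + (-1·δb/b)²) = √(0.0555 + 0.00168) = 0.239, so δp = 52000.
Q = p − z + d: δQ = √(δp² + δz² + δd²) = √(2.7e+09 + 1.21e+06 + 6.72e+07) = 52600
Q = 2.43e+05, so δQ/Q = 52600/2.43e+05 = 0.217.

21.7%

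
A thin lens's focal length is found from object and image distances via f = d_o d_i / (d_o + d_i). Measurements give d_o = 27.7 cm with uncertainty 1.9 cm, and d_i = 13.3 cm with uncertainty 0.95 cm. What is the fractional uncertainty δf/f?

0.0531

∂f/∂d_o = (d_i/(d_o+d_i))² = 0.105;  ∂f/∂d_i = (d_o/(d_o+d_i))² = 0.456
δf = √((∂f/∂d_o · δd_o)² + (∂f/∂d_i · δd_i)²) = √(0.0400 + 0.188) = 0.477 cm
f = 8.99 cm, so δf/f = 0.477/8.99 = 0.0531.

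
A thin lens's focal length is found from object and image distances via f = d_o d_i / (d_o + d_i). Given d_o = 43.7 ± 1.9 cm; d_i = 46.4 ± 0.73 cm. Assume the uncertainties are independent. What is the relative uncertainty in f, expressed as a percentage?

2.37%

∂f/∂d_o = (d_i/(d_o+d_i))² = 0.265;  ∂f/∂d_i = (d_o/(d_o+d_i))² = 0.235
δf = √((∂f/∂d_o · δd_o)² + (∂f/∂d_i · δd_i)²) = √(0.254 + 0.0295) = 0.532 cm
f = 22.5 cm, so δf/f = 0.532/22.5 = 0.0237.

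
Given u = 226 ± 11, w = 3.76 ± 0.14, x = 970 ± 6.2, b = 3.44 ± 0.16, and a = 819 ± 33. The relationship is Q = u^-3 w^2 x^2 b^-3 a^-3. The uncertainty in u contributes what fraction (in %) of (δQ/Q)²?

(δQ/Q)² = (-3·δu/u)² + (2·δw/w)² + (2·δx/x)² + (-3·δb/b)² + (-3·δa/a)²
  u term: (-3×0.0487)² = 0.0213
  w term: (2×0.0372)² = 0.00555
  x term: (2×0.00639)² = 0.000163
  b term: (-3×0.0465)² = 0.0195
  a term: (-3×0.0403)² = 0.0146
Total = 0.0611. Share from u = 0.0213/0.0611 = 0.349.

34.9%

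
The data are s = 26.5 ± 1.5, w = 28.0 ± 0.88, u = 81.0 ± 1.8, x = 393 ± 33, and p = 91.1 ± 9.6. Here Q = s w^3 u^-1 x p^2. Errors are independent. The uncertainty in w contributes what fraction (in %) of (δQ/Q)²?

(δQ/Q)² = (1·δs/s)² + (3·δw/w)² + (-1·δu/u)² + (1·δx/x)² + (2·δp/p)²
  s term: (1×0.0566)² = 0.00320
  w term: (3×0.0314)² = 0.00889
  u term: (-1×0.0222)² = 0.000494
  x term: (1×0.0840)² = 0.00705
  p term: (2×0.105)² = 0.0444
Total = 0.0641. Share from w = 0.00889/0.0641 = 0.139.

13.9%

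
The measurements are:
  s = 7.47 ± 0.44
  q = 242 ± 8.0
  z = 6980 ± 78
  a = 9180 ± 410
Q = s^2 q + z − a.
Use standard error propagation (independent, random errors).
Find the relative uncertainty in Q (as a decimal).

0.151

Let p = s^2·q = 13500. δp/p = √((2·δs/s)² + (1·δq/q)²) = √(0.0139 + 0.00109) = 0.122, so δp = 1650.
Q = p + z − a: δQ = √(δp² + δz² + δa²) = √(2.73e+06 + 6080 + 1.68e+05) = 1700
Q = 11300, so δQ/Q = 1700/11300 = 0.151.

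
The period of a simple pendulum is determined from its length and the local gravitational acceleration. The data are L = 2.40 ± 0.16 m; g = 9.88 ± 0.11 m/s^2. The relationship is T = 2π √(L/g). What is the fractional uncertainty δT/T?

0.0338

Since T is a product/quotient, work with relative uncertainties:
  (½·δL/L)² = (0.5×0.0667)² = 0.00111;  (−½·δg/g)² = (-0.5×0.0111)² = 3.1e-05
δT/T = √(0.00114) = 0.0338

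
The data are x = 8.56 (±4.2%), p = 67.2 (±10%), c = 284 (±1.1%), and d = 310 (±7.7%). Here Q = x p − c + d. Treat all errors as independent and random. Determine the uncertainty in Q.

66.9

Let w = x·p = 575. δw/w = √((1·δx/x)² + (1·δp/p)²) = √(0.00176 + 0.0100) = 0.108, so δw = 62.4.
Q = w − c + d: δQ = √(δw² + δc² + δd²) = √(3890 + 9.76 + 570) = 66.9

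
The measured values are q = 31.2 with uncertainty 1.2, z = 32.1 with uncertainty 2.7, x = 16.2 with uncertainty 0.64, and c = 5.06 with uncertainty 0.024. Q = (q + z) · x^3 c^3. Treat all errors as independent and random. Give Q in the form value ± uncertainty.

Let u = q + z = 63.3. δu = √(δq² + δz²) = √(1.44 + 7.29) = 2.95, so δu/u = 0.0467.
Q is then a monomial in u, x, c:
δQ/Q = √((δu/u)² + (3·δx/x)² + (3·δc/c)²) = √(0.00218 + 0.0140 + 0.000202) = 0.128
Q = 3.49e+07, so δQ = 0.128 × 3.49e+07 = 4.47e+06.

(3.49 ± 0.447) × 10^7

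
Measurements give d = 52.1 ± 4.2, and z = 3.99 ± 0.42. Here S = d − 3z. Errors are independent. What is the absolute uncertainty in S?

4.38

Sums and differences: (δS)² = Σ (cᵢ δxᵢ)².
  (δd)² = 17.6;  (3·δz)² = 1.59
δS = √(19.2) = 4.38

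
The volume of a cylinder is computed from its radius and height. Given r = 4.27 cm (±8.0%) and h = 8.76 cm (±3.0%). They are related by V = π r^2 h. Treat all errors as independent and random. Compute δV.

81.7 cm^3

Relative error in a monomial: (δV/V)² = Σ (nᵢ · δxᵢ/xᵢ)².
  (2·δr/r)² = (2×0.0800)² = 0.0256;  (1·δh/h)² = (1×0.0300)² = 0.000900
δV/V = √(0.0265) = 0.163
V = 502 cm^3, so δV = 0.163 × 502 = 81.7 cm^3.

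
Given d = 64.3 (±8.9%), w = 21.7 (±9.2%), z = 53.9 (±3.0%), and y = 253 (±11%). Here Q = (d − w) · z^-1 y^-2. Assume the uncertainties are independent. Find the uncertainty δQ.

3.26e-06

Let u = d − w = 42.6. δu = √(δd² + δw²) = √(32.7 + 3.99) = 6.06, so δu/u = 0.142.
Q is then a monomial in u, z, y:
δQ/Q = √((δu/u)² + (-1·δz/z)² + (-2·δy/y)²) = √(0.0202 + 0.000900 + 0.0484) = 0.264
Q = 1.23e-05, so δQ = 0.264 × 1.23e-05 = 3.26e-06.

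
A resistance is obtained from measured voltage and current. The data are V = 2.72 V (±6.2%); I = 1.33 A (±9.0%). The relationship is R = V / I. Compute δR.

0.224 Ω

Relative error in a monomial: (δR/R)² = Σ (nᵢ · δxᵢ/xᵢ)².
  (1·δV/V)² = (1×0.0620)² = 0.00384;  (-1·δI/I)² = (-1×0.0900)² = 0.00810
δR/R = √(0.0119) = 0.109
R = 2.05 Ω, so δR = 0.109 × 2.05 = 0.224 Ω.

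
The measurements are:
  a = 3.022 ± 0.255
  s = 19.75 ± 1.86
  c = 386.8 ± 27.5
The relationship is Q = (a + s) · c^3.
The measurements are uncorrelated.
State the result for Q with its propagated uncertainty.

Let u = a + s = 22.77. δu = √(δa² + δs²) = √(0.0650 + 3.46) = 1.88, so δu/u = 0.0824.
Q is then a monomial in u, c:
δQ/Q = √((δu/u)² + (3·δc/c)²) = √(0.00680 + 0.0455) = 0.229
Q = 1.318e+09, so δQ = 0.229 × 1.318e+09 = 3.01e+08.

(1.318 ± 0.301) × 10^9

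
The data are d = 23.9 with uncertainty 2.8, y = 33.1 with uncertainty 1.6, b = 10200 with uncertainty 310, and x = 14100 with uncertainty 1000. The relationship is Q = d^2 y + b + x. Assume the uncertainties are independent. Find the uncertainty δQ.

Let p = d^2·y = 18900. δp/p = √((2·δd/d)² + (1·δy/y)²) = √(0.0549 + 0.00234) = 0.239, so δp = 4520.
Q = p + b + x: δQ = √(δp² + δb² + δx²) = √(2.05e+07 + 96100 + 1e+06) = 4640

4640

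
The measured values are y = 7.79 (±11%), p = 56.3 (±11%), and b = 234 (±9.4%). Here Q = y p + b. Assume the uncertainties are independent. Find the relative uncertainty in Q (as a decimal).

Let w = y·p = 439. δw/w = √((1·δy/y)² + (1·δp/p)²) = √(0.0121 + 0.0121) = 0.156, so δw = 68.2.
Q = w + b: δQ = √(δw² + δb²) = √(4650 + 484) = 71.7
Q = 673, so δQ/Q = 71.7/673 = 0.107.

0.107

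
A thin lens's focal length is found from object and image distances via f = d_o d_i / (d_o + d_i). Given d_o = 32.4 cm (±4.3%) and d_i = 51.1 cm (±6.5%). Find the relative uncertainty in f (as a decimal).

0.0365

∂f/∂d_o = (d_i/(d_o+d_i))² = 0.375;  ∂f/∂d_i = (d_o/(d_o+d_i))² = 0.151
δf = √((∂f/∂d_o · δd_o)² + (∂f/∂d_i · δd_i)²) = √(0.272 + 0.250) = 0.723 cm
f = 19.8 cm, so δf/f = 0.723/19.8 = 0.0365.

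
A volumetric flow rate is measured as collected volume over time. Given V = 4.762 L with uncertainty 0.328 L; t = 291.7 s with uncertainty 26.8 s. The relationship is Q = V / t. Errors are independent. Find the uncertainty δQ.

0.00187 L/s

Since Q is a product/quotient, work with relative uncertainties:
  (1·δV/V)² = (1×0.0689)² = 0.00474;  (-1·δt/t)² = (-1×0.0919)² = 0.00844
δQ/Q = √(0.0132) = 0.115
Q = 0.01632 L/s, so δQ = 0.115 × 0.01632 = 0.00187 L/s.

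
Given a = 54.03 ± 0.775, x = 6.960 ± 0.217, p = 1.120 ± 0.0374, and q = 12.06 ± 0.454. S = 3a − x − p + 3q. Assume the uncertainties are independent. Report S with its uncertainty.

190.2 ± 2.70

S is a linear combination, so absolute uncertainties add in quadrature:
  (3·δa)² = 5.41;  (δx)² = 0.0471;  (δp)² = 0.00140;  (3·δq)² = 1.86
δS = √(7.31) = 2.70
S = 190.2.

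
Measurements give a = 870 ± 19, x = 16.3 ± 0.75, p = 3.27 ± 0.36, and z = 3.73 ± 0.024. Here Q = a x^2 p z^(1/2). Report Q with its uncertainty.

(1.46 ± 0.212) × 10^6

For a monomial Q ∝ a, x^2, p, z^(1/2), fractional errors add in quadrature:
  (1·δa/a)² = (1×0.0218)² = 0.000477;  (2·δx/x)² = (2×0.0460)² = 0.00847;  (1·δp/p)² = (1×0.110)² = 0.0121;  (½·δz/z)² = (0.5×0.00643)² = 1.04e-05
δQ/Q = √(0.0211) = 0.145
Q = 1.46e+06, so δQ = 0.145 × 1.46e+06 = 2.12e+05.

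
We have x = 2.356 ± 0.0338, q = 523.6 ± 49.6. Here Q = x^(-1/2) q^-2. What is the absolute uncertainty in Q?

4.51e-07

Products/powers → add relative errors in quadrature, weighted by exponent:
  (−½·δx/x)² = (-0.5×0.0143)² = 5.15e-05;  (-2·δq/q)² = (-2×0.0947)² = 0.0359
δQ/Q = √(0.0359) = 0.190
Q = 2.376e-06, so δQ = 0.190 × 2.376e-06 = 4.51e-07.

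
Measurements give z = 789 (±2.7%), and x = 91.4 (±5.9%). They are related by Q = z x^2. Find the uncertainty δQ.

Products/powers → add relative errors in quadrature, weighted by exponent:
  (1·δz/z)² = (1×0.0270)² = 0.000729;  (2·δx/x)² = (2×0.0590)² = 0.0139
δQ/Q = √(0.0147) = 0.121
Q = 6.59e+06, so δQ = 0.121 × 6.59e+06 = 7.98e+05.

7.98e+05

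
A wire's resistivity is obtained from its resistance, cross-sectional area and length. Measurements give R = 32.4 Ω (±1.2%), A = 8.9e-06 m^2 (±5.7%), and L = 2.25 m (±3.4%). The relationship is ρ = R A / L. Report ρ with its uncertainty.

(1.28 ± 0.0864) × 10^-4 Ω·m

Since ρ is a product/quotient, work with relative uncertainties:
  (1·δR/R)² = (1×0.0120)² = 0.000144;  (1·δA/A)² = (1×0.0570)² = 0.00325;  (-1·δL/L)² = (-1×0.0340)² = 0.00116
δρ/ρ = √(0.00455) = 0.0674
ρ = 0.000128 Ω·m, so δρ = 0.0674 × 0.000128 = 8.64e-06 Ω·m.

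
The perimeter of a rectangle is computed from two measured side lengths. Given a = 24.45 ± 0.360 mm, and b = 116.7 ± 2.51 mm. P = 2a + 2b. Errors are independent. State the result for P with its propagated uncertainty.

282.3 ± 5.07 mm

Each term contributes (cᵢ δxᵢ)² to (δP)²:
  (2·δa)² = 0.518;  (2·δb)² = 25.2
δP = √(25.7) = 5.07 mm
P = 282.3 mm.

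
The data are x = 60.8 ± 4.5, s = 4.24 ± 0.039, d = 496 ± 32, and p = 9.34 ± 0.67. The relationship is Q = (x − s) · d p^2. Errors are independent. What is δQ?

Let u = x − s = 56.6. δu = √(δx² + δs²) = √(20.2 + 0.00152) = 4.50, so δu/u = 0.0796.
Q is then a monomial in u, d, p:
δQ/Q = √((δu/u)² + (1·δd/d)² + (2·δp/p)²) = √(0.00633 + 0.00416 + 0.0206) = 0.176
Q = 2.45e+06, so δQ = 0.176 × 2.45e+06 = 4.31e+05.

4.31e+05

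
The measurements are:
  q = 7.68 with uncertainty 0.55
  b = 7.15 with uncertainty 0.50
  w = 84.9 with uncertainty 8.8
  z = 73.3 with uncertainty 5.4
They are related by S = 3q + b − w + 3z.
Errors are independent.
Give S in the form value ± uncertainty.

165 ± 18.5

Sums and differences: (δS)² = Σ (cᵢ δxᵢ)².
  (3·δq)² = 2.72;  (δb)² = 0.250;  (δw)² = 77.4;  (3·δz)² = 262
δS = √(343) = 18.5
S = 165.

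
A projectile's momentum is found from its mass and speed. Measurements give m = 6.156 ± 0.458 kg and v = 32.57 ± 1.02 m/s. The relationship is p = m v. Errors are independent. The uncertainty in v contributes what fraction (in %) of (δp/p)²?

15.1%

(δp/p)² = (1·δm/m)² + (1·δv/v)²
  m term: (1×0.0744)² = 0.00554
  v term: (1×0.0313)² = 0.000981
Total = 0.00652. Share from v = 0.000981/0.00652 = 0.151.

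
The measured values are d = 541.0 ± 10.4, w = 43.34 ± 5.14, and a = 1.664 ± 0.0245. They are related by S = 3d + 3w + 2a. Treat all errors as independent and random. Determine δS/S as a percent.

Absolute uncertainties add in quadrature for a linear combination:
  (3·δd)² = 973;  (3·δw)² = 238;  (2·δa)² = 0.00240
δS = √(1210) = 34.8
S = 1756, so δS/S = 34.8/1756 = 0.0198.

1.98%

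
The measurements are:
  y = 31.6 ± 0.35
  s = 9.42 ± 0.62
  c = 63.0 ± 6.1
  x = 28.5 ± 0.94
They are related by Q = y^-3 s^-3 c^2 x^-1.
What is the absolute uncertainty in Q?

Since Q is a product/quotient, work with relative uncertainties:
  (-3·δy/y)² = (-3×0.0111)² = 0.00110;  (-3·δs/s)² = (-3×0.0658)² = 0.0390;  (2·δc/c)² = (2×0.0968)² = 0.0375;  (-1·δx/x)² = (-1×0.0330)² = 0.00109
δQ/Q = √(0.0787) = 0.280
Q = 5.28e-06, so δQ = 0.280 × 5.28e-06 = 1.48e-06.

1.48e-06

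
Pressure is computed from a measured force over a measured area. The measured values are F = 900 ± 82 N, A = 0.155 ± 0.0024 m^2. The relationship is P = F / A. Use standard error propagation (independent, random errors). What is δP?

537 Pa

Each factor contributes (exponent × relative error)² to (δP/P)²:
  (1·δF/F)² = (1×0.0911)² = 0.00830;  (-1·δA/A)² = (-1×0.0155)² = 0.000240
δP/P = √(0.00854) = 0.0924
P = 5810 Pa, so δP = 0.0924 × 5810 = 537 Pa.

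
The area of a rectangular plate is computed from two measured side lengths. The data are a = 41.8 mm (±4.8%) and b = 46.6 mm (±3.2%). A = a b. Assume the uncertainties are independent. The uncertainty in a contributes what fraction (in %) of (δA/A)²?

(δA/A)² = (1·δa/a)² + (1·δb/b)²
  a term: (1×0.0480)² = 0.00230
  b term: (1×0.0320)² = 0.00102
Total = 0.00333. Share from a = 0.00230/0.00333 = 0.692.

69.2%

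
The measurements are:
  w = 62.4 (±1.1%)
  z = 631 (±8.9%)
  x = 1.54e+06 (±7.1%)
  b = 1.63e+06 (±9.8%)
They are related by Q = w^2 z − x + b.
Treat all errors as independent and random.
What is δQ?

Let p = w^2·z = 2.46e+06. δp/p = √((2·δw/w)² + (1·δz/z)²) = √(0.000484 + 0.00792) = 0.0917, so δp = 2.25e+05.
Q = p − x + b: δQ = √(δp² + δx² + δb²) = √(5.07e+10 + 1.2e+10 + 2.55e+10) = 2.97e+05

2.97e+05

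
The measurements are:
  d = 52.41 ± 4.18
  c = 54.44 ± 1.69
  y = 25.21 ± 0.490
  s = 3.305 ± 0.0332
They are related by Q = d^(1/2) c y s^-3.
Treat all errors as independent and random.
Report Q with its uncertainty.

275.2 ± 17.1

Q is a product of powers, so relative uncertainties combine in quadrature:
  (½·δd/d)² = (0.5×0.0798)² = 0.00159;  (1·δc/c)² = (1×0.0310)² = 0.000964;  (1·δy/y)² = (1×0.0194)² = 0.000378;  (-3·δs/s)² = (-3×0.0100)² = 0.000908
δQ/Q = √(0.00384) = 0.0620
Q = 275.2, so δQ = 0.0620 × 275.2 = 17.1.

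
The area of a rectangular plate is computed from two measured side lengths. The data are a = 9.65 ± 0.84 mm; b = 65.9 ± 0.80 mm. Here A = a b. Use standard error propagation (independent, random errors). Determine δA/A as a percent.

A is a product of powers, so relative uncertainties combine in quadrature:
  (1·δa/a)² = (1×0.0870)² = 0.00758;  (1·δb/b)² = (1×0.0121)² = 0.000147
δA/A = √(0.00772) = 0.0879

8.79%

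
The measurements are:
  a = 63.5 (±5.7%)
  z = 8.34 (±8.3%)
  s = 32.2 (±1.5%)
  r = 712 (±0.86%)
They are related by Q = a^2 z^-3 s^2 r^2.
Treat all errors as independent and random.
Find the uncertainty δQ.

1.01e+09

Relative error in a monomial: (δQ/Q)² = Σ (nᵢ · δxᵢ/xᵢ)².
  (2·δa/a)² = (2×0.0570)² = 0.0130;  (-3·δz/z)² = (-3×0.0830)² = 0.0620;  (2·δs/s)² = (2×0.0150)² = 0.000900;  (2·δr/r)² = (2×0.00860)² = 0.000296
δQ/Q = √(0.0762) = 0.276
Q = 3.65e+09, so δQ = 0.276 × 3.65e+09 = 1.01e+09.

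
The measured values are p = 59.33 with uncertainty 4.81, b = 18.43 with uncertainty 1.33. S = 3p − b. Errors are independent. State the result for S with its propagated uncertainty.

159.6 ± 14.5

For a sum/difference, combine absolute errors in quadrature:
  (3·δp)² = 208;  (δb)² = 1.77
δS = √(210) = 14.5
S = 159.6.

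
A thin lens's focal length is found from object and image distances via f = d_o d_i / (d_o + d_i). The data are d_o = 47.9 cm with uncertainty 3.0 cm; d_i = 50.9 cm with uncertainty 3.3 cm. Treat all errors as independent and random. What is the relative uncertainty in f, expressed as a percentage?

∂f/∂d_o = (d_i/(d_o+d_i))² = 0.265;  ∂f/∂d_i = (d_o/(d_o+d_i))² = 0.235
δf = √((∂f/∂d_o · δd_o)² + (∂f/∂d_i · δd_i)²) = √(0.634 + 0.602) = 1.11 cm
f = 24.7 cm, so δf/f = 1.11/24.7 = 0.0450.

4.50%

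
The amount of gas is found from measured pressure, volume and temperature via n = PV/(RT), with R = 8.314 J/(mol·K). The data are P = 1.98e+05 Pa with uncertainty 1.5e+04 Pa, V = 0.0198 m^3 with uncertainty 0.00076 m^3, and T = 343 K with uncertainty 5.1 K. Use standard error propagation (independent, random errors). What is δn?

0.119 mol

n is a product of powers, so relative uncertainties combine in quadrature:
  (1·δP/P)² = (1×0.0758)² = 0.00574;  (1·δV/V)² = (1×0.0384)² = 0.00147;  (-1·δT/T)² = (-1×0.0149)² = 0.000221
δn/n = √(0.00743) = 0.0862
n = 1.37 mol, so δn = 0.0862 × 1.37 = 0.119 mol.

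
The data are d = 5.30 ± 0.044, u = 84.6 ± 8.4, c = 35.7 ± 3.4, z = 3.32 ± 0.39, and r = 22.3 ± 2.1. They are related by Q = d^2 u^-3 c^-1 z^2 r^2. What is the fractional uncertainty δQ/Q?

Products/powers → add relative errors in quadrature, weighted by exponent:
  (2·δd/d)² = (2×0.00830)² = 0.000276;  (-3·δu/u)² = (-3×0.0993)² = 0.0887;  (-1·δc/c)² = (-1×0.0952)² = 0.00907;  (2·δz/z)² = (2×0.117)² = 0.0552;  (2·δr/r)² = (2×0.0942)² = 0.0355
δQ/Q = √(0.189) = 0.434

0.434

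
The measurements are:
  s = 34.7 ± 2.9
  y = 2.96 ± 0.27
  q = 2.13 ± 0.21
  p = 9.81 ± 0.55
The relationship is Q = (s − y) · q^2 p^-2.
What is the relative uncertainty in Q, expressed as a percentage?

24.5%

Let u = s − y = 31.7. δu = √(δs² + δy²) = √(8.41 + 0.0729) = 2.91, so δu/u = 0.0918.
Q is then a monomial in u, q, p:
δQ/Q = √((δu/u)² + (2·δq/q)² + (-2·δp/p)²) = √(0.00842 + 0.0389 + 0.0126) = 0.245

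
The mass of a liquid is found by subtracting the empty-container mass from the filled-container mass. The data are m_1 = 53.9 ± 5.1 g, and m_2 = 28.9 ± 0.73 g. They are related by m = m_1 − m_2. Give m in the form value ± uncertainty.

25.0 ± 5.15 g

m is a linear combination, so absolute uncertainties add in quadrature:
  (δm_1)² = 26.0;  (δm_2)² = 0.533
δm = √(26.5) = 5.15 g
m = 25.0 g.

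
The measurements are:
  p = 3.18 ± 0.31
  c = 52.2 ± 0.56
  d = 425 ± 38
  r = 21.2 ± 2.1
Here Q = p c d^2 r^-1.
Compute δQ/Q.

0.227

Products/powers → add relative errors in quadrature, weighted by exponent:
  (1·δp/p)² = (1×0.0975)² = 0.00950;  (1·δc/c)² = (1×0.0107)² = 0.000115;  (2·δd/d)² = (2×0.0894)² = 0.0320;  (-1·δr/r)² = (-1×0.0991)² = 0.00981
δQ/Q = √(0.0514) = 0.227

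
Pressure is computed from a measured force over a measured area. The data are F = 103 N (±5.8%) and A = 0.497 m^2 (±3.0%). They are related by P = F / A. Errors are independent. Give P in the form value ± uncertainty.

207 ± 13.5 Pa

Relative error in a monomial: (δP/P)² = Σ (nᵢ · δxᵢ/xᵢ)².
  (1·δF/F)² = (1×0.0580)² = 0.00336;  (-1·δA/A)² = (-1×0.0300)² = 0.000900
δP/P = √(0.00426) = 0.0653
P = 207 Pa, so δP = 0.0653 × 207 = 13.5 Pa.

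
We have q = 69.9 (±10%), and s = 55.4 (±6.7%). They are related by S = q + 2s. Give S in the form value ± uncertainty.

181 ± 10.2

Absolute uncertainties add in quadrature for a linear combination:
  (δq)² = 48.9;  (2·δs)² = 55.1
δS = √(104) = 10.2
S = 181.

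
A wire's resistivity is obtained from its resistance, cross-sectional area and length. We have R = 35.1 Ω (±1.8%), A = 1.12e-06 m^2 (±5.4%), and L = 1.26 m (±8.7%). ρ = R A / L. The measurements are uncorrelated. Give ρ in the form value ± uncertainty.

Since ρ is a product/quotient, work with relative uncertainties:
  (1·δR/R)² = (1×0.0180)² = 0.000324;  (1·δA/A)² = (1×0.0540)² = 0.00292;  (-1·δL/L)² = (-1×0.0870)² = 0.00757
δρ/ρ = √(0.0108) = 0.104
ρ = 3.12e-05 Ω·m, so δρ = 0.104 × 3.12e-05 = 3.24e-06 Ω·m.

(3.12 ± 0.324) × 10^-5 Ω·m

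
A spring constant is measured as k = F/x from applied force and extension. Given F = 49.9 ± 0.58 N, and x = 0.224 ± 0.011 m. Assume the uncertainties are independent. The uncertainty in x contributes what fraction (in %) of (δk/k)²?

(δk/k)² = (1·δF/F)² + (-1·δx/x)²
  F term: (1×0.0116)² = 0.000135
  x term: (-1×0.0491)² = 0.00241
Total = 0.00255. Share from x = 0.00241/0.00255 = 0.947.

94.7%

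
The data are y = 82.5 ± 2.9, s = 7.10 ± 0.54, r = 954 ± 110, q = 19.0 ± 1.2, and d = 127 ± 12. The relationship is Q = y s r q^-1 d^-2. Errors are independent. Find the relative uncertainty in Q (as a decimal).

Products/powers → add relative errors in quadrature, weighted by exponent:
  (1·δy/y)² = (1×0.0352)² = 0.00124;  (1·δs/s)² = (1×0.0761)² = 0.00578;  (1·δr/r)² = (1×0.115)² = 0.0133;  (-1·δq/q)² = (-1×0.0632)² = 0.00399;  (-2·δd/d)² = (-2×0.0945)² = 0.0357
δQ/Q = √(0.0600) = 0.245

0.245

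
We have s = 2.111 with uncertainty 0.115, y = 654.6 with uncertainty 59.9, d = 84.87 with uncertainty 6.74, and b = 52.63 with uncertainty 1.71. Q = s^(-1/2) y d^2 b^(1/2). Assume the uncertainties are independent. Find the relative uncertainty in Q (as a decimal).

Q is a product of powers, so relative uncertainties combine in quadrature:
  (−½·δs/s)² = (-0.5×0.0545)² = 0.000742;  (1·δy/y)² = (1×0.0915)² = 0.00837;  (2·δd/d)² = (2×0.0794)² = 0.0252;  (½·δb/b)² = (0.5×0.0325)² = 0.000264
δQ/Q = √(0.0346) = 0.186

0.186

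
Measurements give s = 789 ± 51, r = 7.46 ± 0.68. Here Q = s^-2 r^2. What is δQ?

Q is a product of powers, so relative uncertainties combine in quadrature:
  (-2·δs/s)² = (-2×0.0646)² = 0.0167;  (2·δr/r)² = (2×0.0912)² = 0.0332
δQ/Q = √(0.0499) = 0.223
Q = 8.94e-05, so δQ = 0.223 × 8.94e-05 = 2e-05.

2e-05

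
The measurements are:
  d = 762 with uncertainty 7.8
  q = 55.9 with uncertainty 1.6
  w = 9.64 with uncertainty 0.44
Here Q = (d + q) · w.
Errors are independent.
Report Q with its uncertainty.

Let u = d + q = 818. δu = √(δd² + δq²) = √(60.8 + 2.56) = 7.96, so δu/u = 0.00974.
Q is then a monomial in u, w:
δQ/Q = √((δu/u)² + (1·δw/w)²) = √(9.48e-05 + 0.00208) = 0.0467
Q = 7880, so δQ = 0.0467 × 7880 = 368.

7880 ± 368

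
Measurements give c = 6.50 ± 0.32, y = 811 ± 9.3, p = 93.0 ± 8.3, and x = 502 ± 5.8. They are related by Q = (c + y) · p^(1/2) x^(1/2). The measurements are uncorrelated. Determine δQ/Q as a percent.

Let u = c + y = 818. δu = √(δc² + δy²) = √(0.102 + 86.5) = 9.31, so δu/u = 0.0114.
Q is then a monomial in u, p, x:
δQ/Q = √((δu/u)² + (½·δp/p)² + (½·δx/x)²) = √(0.000130 + 0.00199 + 3.34e-05) = 0.0464

4.64%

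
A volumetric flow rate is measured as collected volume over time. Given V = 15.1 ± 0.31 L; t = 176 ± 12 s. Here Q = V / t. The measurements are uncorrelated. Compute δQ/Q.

0.0712

Products/powers → add relative errors in quadrature, weighted by exponent:
  (1·δV/V)² = (1×0.0205)² = 0.000421;  (-1·δt/t)² = (-1×0.0682)² = 0.00465
δQ/Q = √(0.00507) = 0.0712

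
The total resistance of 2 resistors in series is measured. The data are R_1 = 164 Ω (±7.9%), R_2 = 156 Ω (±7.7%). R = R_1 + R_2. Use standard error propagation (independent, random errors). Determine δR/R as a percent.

5.52%

Sums and differences: (δR)² = Σ (cᵢ δxᵢ)².
  (δR_1)² = 168;  (δR_2)² = 144
δR = √(312) = 17.7 Ω
R = 320 Ω, so δR/R = 17.7/320 = 0.0552.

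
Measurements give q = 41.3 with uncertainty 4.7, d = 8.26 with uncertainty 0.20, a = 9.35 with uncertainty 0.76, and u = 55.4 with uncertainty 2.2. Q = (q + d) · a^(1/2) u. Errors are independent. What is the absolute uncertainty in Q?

Let w = q + d = 49.6. δw = √(δq² + δd²) = √(22.1 + 0.0400) = 4.70, so δw/w = 0.0949.
Q is then a monomial in w, a, u:
δQ/Q = √((δw/w)² + (½·δa/a)² + (1·δu/u)²) = √(0.00901 + 0.00165 + 0.00158) = 0.111
Q = 8400, so δQ = 0.111 × 8400 = 929.

929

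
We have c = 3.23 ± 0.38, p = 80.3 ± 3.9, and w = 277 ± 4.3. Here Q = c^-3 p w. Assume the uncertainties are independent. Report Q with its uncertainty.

660 ± 235

Relative error in a monomial: (δQ/Q)² = Σ (nᵢ · δxᵢ/xᵢ)².
  (-3·δc/c)² = (-3×0.118)² = 0.125;  (1·δp/p)² = (1×0.0486)² = 0.00236;  (1·δw/w)² = (1×0.0155)² = 0.000241
δQ/Q = √(0.127) = 0.357
Q = 660, so δQ = 0.357 × 660 = 235.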